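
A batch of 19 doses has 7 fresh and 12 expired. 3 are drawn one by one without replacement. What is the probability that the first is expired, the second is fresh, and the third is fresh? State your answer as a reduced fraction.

Multiply the conditional probabilities at each draw: 12/19 · 7/18 · 6/17 = 504/5814 = 28/323.

28/323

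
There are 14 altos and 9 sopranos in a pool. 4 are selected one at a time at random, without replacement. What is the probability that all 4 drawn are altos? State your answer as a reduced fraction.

Multiply the conditional probabilities at each draw: 14/23 · 13/22 · 12/21 · 11/20 = 24024/212520 = 13/115.

13/115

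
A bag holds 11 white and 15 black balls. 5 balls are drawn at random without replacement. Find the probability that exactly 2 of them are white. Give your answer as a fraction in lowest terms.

There are C(26,5) = 65780 ways to choose 5 from 26.
Selections with exactly 2 white: choose 2 of the 11 white and 3 of the 15 black, C(11,2)·C(15,3) = 55·455 = 25025.
Probability = 25025/65780 = 35/92.

35/92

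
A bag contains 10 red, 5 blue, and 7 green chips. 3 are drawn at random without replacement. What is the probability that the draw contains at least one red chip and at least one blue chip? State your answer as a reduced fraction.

There are C(22,3) = 1540 possible draws.
By inclusion-exclusion on the complements, draws missing all red or all blue: C(12,3) + C(17,3) − C(7,3) = 220 + 680 − 35 = 865.
So draws with at least one of each: 1540 − 865 = 675, probability 675/1540 = 135/308.

135/308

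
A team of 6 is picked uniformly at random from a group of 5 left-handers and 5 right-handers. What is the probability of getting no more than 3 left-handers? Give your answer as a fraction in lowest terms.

There are C(10,6) = 210 ways to choose the 6.
Favorable selections (no more than 3 left-handers): C(5,1)·C(5,5) + C(5,2)·C(5,4) + C(5,3)·C(5,3) = 5 + 50 + 100 = 155.
Probability = 155/210 = 31/42.

31/42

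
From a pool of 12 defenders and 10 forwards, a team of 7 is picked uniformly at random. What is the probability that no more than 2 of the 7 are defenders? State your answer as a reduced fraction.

There are C(22,7) = 170544 ways to choose the 7.
Favorable selections (no more than 2 defenders): C(12,0)·C(10,7) + C(12,1)·C(10,6) + C(12,2)·C(10,5) = 120 + 2520 + 16632 = 19272.
Probability = 19272/170544 = 73/646.

73/646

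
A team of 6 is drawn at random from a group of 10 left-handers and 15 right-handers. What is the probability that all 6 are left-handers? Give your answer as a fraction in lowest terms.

There are C(25,6) = 177100 possible selections.
Selections with all left-handers: C(10,6) = 210.
Probability = 210/177100 = 3/2530.

3/2530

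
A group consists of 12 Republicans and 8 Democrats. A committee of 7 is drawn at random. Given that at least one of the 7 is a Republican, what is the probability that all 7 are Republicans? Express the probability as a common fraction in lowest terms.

99/9689

Work in counts. Selections with at least one Republican: C(20,7) − C(8,7) = 77520 − 8 = 77512.
Of those, selections where all 7 are Republicans: C(12,7) = 792.
Conditional probability = 792/77512 = 99/9689.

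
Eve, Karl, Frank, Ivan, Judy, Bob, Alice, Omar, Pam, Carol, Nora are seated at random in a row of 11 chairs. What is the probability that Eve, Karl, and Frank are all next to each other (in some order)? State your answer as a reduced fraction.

There are 11! = 39916800 arrangements.
Treat the three as one block: 9! placements × 3! orders within the block = 362880·6 = 2177280.
Probability = 2177280/39916800 = 3/55.

3/55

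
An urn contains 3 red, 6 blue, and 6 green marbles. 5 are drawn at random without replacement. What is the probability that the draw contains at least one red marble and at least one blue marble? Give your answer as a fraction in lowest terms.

There are C(15,5) = 3003 possible draws.
By inclusion-exclusion on the complements, draws missing all red or all blue: C(12,5) + C(9,5) − C(6,5) = 792 + 126 − 6 = 912.
So draws with at least one of each: 3003 − 912 = 2091, probability 2091/3003 = 697/1001.

697/1001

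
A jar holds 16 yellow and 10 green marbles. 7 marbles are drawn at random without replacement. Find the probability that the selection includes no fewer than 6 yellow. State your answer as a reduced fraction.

16/115

Total selections: C(26,7) = 657800.
Favorable selections (no fewer than 6 yellow): C(16,6)·C(10,1) + C(16,7)·C(10,0) = 80080 + 11440 = 91520.
Probability = 91520/657800 = 16/115.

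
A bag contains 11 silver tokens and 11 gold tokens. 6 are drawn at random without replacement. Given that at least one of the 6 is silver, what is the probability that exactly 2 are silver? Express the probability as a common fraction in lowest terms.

Work in counts. Selections with at least one silver: C(22,6) − C(11,6) = 74613 − 462 = 74151.
Of those, selections where exactly 2 are silver: C(11,2)·C(11,4) = 55·330 = 18150.
Conditional probability = 18150/74151 = 550/2247.

550/2247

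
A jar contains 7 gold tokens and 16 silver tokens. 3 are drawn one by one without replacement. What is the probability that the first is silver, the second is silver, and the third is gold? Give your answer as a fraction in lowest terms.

40/253

Multiply the conditional probabilities at each draw: 16/23 · 15/22 · 7/21 = 1680/10626 = 40/253.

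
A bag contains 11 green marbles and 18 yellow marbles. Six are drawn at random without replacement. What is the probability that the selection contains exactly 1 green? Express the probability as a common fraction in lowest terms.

The sample space is all 6-subsets of the 29: C(29,6) = 475020.
Selections with exactly 1 green: choose 1 of the 11 green and 5 of the 18 yellow, C(11,1)·C(18,5) = 11·8568 = 94248.
Probability = 94248/475020 = 374/1885.

374/1885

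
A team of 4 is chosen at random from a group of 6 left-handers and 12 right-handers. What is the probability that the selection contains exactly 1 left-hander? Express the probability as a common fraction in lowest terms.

22/51

Total number of selections: C(18,4) = 3060.
Selections with exactly 1 left-hander: choose 1 of the 6 left-handers and 3 of the 12 right-handers, C(6,1)·C(12,3) = 6·220 = 1320.
Probability = 1320/3060 = 22/51.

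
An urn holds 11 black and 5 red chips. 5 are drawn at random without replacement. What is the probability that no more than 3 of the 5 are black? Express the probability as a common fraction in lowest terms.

47/91

Total selections: C(16,5) = 4368.
Count the complement (more than 3 black): C(11,4)·C(5,1) + C(11,5)·C(5,0) = 1650 + 462 = 2112.
Probability = 1 − 2112/4368 = 2256/4368 = 47/91.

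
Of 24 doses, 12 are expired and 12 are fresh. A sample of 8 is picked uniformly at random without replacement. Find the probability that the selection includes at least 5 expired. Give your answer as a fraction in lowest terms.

There are C(24,8) = 735471 ways to choose the 8.
Favorable selections (at least 5 expired): C(12,5)·C(12,3) + C(12,6)·C(12,2) + C(12,7)·C(12,1) + C(12,8)·C(12,0) = 174240 + 60984 + 9504 + 495 = 245223.
Probability = 245223/735471 = 2477/7429.

2477/7429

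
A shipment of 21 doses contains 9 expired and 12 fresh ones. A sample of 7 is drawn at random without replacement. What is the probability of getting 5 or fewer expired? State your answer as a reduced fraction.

3201/3230

Total selections: C(21,7) = 116280.
Count the complement (more than 5 expired): C(9,6)·C(12,1) + C(9,7)·C(12,0) = 1008 + 36 = 1044.
Probability = 1 − 1044/116280 = 115236/116280 = 3201/3230.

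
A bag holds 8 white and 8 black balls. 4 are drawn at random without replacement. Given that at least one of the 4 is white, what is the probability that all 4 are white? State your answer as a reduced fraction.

1/25

Work in counts. Selections with at least one white: C(16,4) − C(8,4) = 1820 − 70 = 1750.
Of those, selections where all 4 are white: C(8,4) = 70.
Conditional probability = 70/1750 = 1/25.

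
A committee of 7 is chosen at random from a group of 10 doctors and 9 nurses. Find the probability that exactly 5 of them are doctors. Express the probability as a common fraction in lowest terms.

756/4199

Total number of selections: C(19,7) = 50388.
Selections with exactly 5 doctors: choose 5 of the 10 doctors and 2 of the 9 nurses, C(10,5)·C(9,2) = 252·36 = 9072.
Probability = 9072/50388 = 756/4199.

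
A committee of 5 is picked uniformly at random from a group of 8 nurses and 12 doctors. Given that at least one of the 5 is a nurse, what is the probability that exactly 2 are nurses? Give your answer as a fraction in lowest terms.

770/1839

Work in counts. Selections with at least one nurse: C(20,5) − C(12,5) = 15504 − 792 = 14712.
Of those, selections where exactly 2 are nurses: C(8,2)·C(12,3) = 28·220 = 6160.
Conditional probability = 6160/14712 = 770/1839.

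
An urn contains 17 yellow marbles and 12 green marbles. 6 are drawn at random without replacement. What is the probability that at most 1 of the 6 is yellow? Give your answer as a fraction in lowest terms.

1199/39585

Total selections: C(29,6) = 475020.
Favorable selections (at most 1 yellow): C(17,0)·C(12,6) + C(17,1)·C(12,5) = 924 + 13464 = 14388.
Probability = 14388/475020 = 1199/39585.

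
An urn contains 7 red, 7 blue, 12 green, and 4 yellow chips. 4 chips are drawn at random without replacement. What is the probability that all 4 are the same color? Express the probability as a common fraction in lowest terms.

566/27405

There are C(30,4) = 27405 ways to draw 4 chips.
All same color: C(7,4) + C(7,4) + C(12,4) + C(4,4) = 35 + 35 + 495 + 1 = 566.
Probability = 566/27405.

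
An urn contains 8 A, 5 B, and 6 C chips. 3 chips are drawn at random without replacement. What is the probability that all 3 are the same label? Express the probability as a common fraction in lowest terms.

86/969

There are C(19,3) = 969 ways to draw 3 chips.
All same label: C(8,3) + C(5,3) + C(6,3) = 56 + 10 + 20 = 86.
Probability = 86/969.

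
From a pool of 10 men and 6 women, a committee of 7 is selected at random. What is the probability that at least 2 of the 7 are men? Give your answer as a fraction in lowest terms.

Total selections: C(16,7) = 11440.
The complement is exactly 1 men: C(10,1)·C(6,6) = 10.
Probability = 1 − 10/11440 = 11430/11440 = 1143/1144.

1143/1144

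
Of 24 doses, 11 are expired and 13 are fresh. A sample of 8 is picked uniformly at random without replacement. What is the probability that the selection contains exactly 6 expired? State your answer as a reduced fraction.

364/7429

The sample space is all 8-subsets of the 24: C(24,8) = 735471.
Selections with exactly 6 expired: choose 6 of the 11 expired and 2 of the 13 fresh, C(11,6)·C(13,2) = 462·78 = 36036.
Probability = 36036/735471 = 364/7429.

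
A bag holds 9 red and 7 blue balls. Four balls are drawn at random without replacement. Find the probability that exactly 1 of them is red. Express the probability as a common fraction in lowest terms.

9/52

There are C(16,4) = 1820 ways to choose 4 from 16.
Selections with exactly 1 red: choose 1 of the 9 red and 3 of the 7 blue, C(9,1)·C(7,3) = 9·35 = 315.
Probability = 315/1820 = 9/52.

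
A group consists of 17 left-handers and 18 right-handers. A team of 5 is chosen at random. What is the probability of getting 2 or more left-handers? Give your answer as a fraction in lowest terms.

353/434

Total selections: C(35,5) = 324632.
Count the complement (fewer than 2 left-handers): C(17,0)·C(18,5) + C(17,1)·C(18,4) = 8568 + 52020 = 60588.
Probability = 1 − 60588/324632 = 264044/324632 = 353/434.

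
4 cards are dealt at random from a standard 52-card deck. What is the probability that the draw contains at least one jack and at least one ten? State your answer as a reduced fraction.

There are C(52,4) = 270725 possible draws.
By inclusion-exclusion on the complements, draws missing all jacks or all tens: C(48,4) + C(48,4) − C(44,4) = 194580 + 194580 − 135751 = 253409.
So draws with at least one of each: 270725 − 253409 = 17316, probability 17316/270725 = 1332/20825.

1332/20825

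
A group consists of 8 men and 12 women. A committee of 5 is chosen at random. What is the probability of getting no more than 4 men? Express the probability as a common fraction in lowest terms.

1931/1938

There are C(20,5) = 15504 ways to choose the 5.
The complement is exactly 5 men: C(8,5)·C(12,0) = 56.
Probability = 1 − 56/15504 = 15448/15504 = 1931/1938.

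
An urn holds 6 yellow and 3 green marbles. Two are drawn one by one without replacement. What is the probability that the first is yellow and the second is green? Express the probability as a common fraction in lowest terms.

1/4

Multiply the conditional probabilities at each draw: 6/9 · 3/8 = 18/72 = 1/4.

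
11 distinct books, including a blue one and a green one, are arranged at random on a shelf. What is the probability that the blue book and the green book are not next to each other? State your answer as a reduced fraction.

9/11

There are 11! = 39916800 arrangements.
Arrangements with the blue book and the green book adjacent: 2·10! = 7257600.
So not adjacent: 39916800 − 7257600 = 32659200, probability 32659200/39916800 = 9/11.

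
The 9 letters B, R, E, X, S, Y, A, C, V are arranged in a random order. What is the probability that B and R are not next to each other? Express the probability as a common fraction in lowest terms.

There are 9! = 362880 arrangements.
Arrangements with B and R adjacent: 2·8! = 80640.
So not adjacent: 362880 − 80640 = 282240, probability 282240/362880 = 7/9.

7/9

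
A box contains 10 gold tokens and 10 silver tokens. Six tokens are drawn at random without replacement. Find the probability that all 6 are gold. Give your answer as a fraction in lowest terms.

7/1292

There are C(20,6) = 38760 possible selections.
Selections with all gold: C(10,6) = 210.
Probability = 210/38760 = 7/1292.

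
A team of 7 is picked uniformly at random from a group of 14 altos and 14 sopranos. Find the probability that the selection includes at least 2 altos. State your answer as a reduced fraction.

1327/1380

Total selections: C(28,7) = 1184040.
Count the complement (fewer than 2 altos): C(14,0)·C(14,7) + C(14,1)·C(14,6) = 3432 + 42042 = 45474.
Probability = 1 − 45474/1184040 = 1138566/1184040 = 1327/1380.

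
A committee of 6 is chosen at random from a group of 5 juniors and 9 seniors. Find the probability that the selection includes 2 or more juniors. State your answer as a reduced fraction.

109/143

There are C(14,6) = 3003 ways to choose the 6.
Count the complement (fewer than 2 juniors): C(5,0)·C(9,6) + C(5,1)·C(9,5) = 84 + 630 = 714.
Probability = 1 − 714/3003 = 2289/3003 = 109/143.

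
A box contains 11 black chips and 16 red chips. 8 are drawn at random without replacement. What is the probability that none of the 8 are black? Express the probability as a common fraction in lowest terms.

There are C(27,8) = 2220075 possible selections.
Selections with no black (all red): C(16,8) = 12870.
Probability = 12870/2220075 = 2/345.

2/345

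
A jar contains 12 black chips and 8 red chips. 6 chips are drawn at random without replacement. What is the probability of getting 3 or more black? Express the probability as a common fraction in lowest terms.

44/51

There are C(20,6) = 38760 ways to choose the 6.
Count the complement (fewer than 3 black): C(12,0)·C(8,6) + C(12,1)·C(8,5) + C(12,2)·C(8,4) = 28 + 672 + 4620 = 5320.
Probability = 1 − 5320/38760 = 33440/38760 = 44/51.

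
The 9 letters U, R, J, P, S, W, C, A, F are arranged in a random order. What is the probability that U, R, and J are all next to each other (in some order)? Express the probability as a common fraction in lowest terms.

There are 9! = 362880 arrangements.
Treat the three as one block: 7! placements × 3! orders within the block = 5040·6 = 30240.
Probability = 30240/362880 = 1/12.

1/12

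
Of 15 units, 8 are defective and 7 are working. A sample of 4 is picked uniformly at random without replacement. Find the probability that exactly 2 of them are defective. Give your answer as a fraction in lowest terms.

28/65

Total number of selections: C(15,4) = 1365.
Selections with exactly 2 defective: choose 2 of the 8 defective and 2 of the 7 working, C(8,2)·C(7,2) = 28·21 = 588.
Probability = 588/1365 = 28/65.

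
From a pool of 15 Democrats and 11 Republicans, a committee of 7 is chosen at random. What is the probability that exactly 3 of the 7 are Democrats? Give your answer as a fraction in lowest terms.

21/92

Total number of selections: C(26,7) = 657800.
Selections with exactly 3 Democrats: choose 3 of the 15 Democrats and 4 of the 11 Republicans, C(15,3)·C(11,4) = 455·330 = 150150.
Probability = 150150/657800 = 21/92.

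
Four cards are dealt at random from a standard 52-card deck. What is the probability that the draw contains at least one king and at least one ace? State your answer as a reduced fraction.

There are C(52,4) = 270725 possible draws.
By inclusion-exclusion on the complements, draws missing all kings or all aces: C(48,4) + C(48,4) − C(44,4) = 194580 + 194580 − 135751 = 253409.
So draws with at least one of each: 270725 − 253409 = 17316, probability 17316/270725 = 1332/20825.

1332/20825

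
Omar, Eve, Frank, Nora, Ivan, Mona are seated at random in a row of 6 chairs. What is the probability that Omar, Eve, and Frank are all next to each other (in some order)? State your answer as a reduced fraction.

1/5

There are 6! = 720 arrangements.
Treat the three as one block: 4! placements × 3! orders within the block = 24·6 = 144.
Probability = 144/720 = 1/5.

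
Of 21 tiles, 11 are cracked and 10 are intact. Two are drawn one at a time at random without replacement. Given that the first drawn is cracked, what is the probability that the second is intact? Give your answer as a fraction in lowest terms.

1/2

After removing one cracked, 20 remain: 10 cracked and 10 intact.
So the probability the next is intact is 10/20 = 1/2.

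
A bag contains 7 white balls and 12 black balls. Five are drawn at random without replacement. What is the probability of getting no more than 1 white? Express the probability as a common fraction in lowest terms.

473/1292

There are C(19,5) = 11628 ways to choose the 5.
Favorable selections (no more than 1 white): C(7,0)·C(12,5) + C(7,1)·C(12,4) = 792 + 3465 = 4257.
Probability = 4257/11628 = 473/1292.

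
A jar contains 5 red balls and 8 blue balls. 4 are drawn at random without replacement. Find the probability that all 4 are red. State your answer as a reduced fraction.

1/143

There are C(13,4) = 715 possible selections.
Selections with all red: C(5,4) = 5.
Probability = 5/715 = 1/143.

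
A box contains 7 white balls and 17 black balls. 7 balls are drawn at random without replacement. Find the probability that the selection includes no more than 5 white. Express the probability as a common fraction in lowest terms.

There are C(24,7) = 346104 ways to choose the 7.
Favorable selections (no more than 5 white): C(7,0)·C(17,7) + C(7,1)·C(17,6) + C(7,2)·C(17,5) + C(7,3)·C(17,4) + C(7,4)·C(17,3) + C(7,5)·C(17,2) = 19448 + 86632 + 129948 + 83300 + 23800 + 2856 = 345984.
Probability = 345984/346104 = 14416/14421.

14416/14421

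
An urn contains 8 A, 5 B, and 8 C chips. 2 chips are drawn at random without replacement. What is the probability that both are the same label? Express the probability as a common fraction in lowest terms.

There are C(21,2) = 210 ways to draw 2 chips.
All same label: C(8,2) + C(5,2) + C(8,2) = 28 + 10 + 28 = 66.
Probability = 66/210 = 11/35.

11/35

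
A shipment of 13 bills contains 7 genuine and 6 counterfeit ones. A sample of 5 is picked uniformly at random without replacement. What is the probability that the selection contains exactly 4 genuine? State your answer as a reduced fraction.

70/429

The sample space is all 5-subsets of the 13: C(13,5) = 1287.
Selections with exactly 4 genuine: choose 4 of the 7 genuine and 1 of the 6 counterfeit, C(7,4)·C(6,1) = 35·6 = 210.
Probability = 210/1287 = 70/429.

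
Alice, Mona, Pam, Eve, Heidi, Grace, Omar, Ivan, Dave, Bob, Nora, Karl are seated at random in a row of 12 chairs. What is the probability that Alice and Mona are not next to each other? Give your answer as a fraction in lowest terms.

5/6

There are 12! = 479001600 arrangements.
Arrangements with Alice and Mona adjacent: 2·11! = 79833600.
So not adjacent: 479001600 − 79833600 = 399168000, probability 399168000/479001600 = 5/6.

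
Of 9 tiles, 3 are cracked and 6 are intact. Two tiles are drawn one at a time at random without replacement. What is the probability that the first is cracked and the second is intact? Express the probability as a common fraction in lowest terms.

1/4

Multiply the conditional probabilities at each draw: 3/9 · 6/8 = 18/72 = 1/4.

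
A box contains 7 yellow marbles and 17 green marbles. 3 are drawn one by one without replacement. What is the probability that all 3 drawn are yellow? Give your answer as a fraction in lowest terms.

Multiply the conditional probabilities at each draw: 7/24 · 6/23 · 5/22 = 210/12144 = 35/2024.

35/2024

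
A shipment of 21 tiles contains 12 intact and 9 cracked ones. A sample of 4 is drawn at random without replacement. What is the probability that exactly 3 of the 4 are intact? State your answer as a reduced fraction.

44/133

There are C(21,4) = 5985 ways to choose 4 from 21.
Selections with exactly 3 intact: choose 3 of the 12 intact and 1 of the 9 cracked, C(12,3)·C(9,1) = 220·9 = 1980.
Probability = 1980/5985 = 44/133.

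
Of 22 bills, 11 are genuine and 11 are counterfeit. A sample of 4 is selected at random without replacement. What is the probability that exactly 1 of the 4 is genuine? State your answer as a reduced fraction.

Total number of selections: C(22,4) = 7315.
Selections with exactly 1 genuine: choose 1 of the 11 genuine and 3 of the 11 counterfeit, C(11,1)·C(11,3) = 11·165 = 1815.
Probability = 1815/7315 = 33/133.

33/133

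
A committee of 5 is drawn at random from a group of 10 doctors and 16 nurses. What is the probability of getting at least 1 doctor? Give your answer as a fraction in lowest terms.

Total selections: C(26,5) = 65780.
The complement is all 5 are nurses: C(16,5) = 4368.
Probability = 1 − 4368/65780 = 61412/65780 = 1181/1265.

1181/1265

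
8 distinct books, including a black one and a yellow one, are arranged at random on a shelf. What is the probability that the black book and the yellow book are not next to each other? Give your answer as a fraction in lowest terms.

3/4

There are 8! = 40320 arrangements.
Arrangements with the black book and the yellow book adjacent: 2·7! = 10080.
So not adjacent: 40320 − 10080 = 30240, probability 30240/40320 = 3/4.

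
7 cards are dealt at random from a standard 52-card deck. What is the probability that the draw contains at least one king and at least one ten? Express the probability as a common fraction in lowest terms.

3105873/16723070

There are C(52,7) = 133784560 possible draws.
By inclusion-exclusion on the complements, draws missing all kings or all tens: C(48,7) + C(48,7) − C(44,7) = 73629072 + 73629072 − 38320568 = 108937576.
So draws with at least one of each: 133784560 − 108937576 = 24846984, probability 24846984/133784560 = 3105873/16723070.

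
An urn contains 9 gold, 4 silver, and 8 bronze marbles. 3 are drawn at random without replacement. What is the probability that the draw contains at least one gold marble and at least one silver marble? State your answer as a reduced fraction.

There are C(21,3) = 1330 possible draws.
By inclusion-exclusion on the complements, draws missing all gold or all silver: C(12,3) + C(17,3) − C(8,3) = 220 + 680 − 56 = 844.
So draws with at least one of each: 1330 − 844 = 486, probability 486/1330 = 243/665.

243/665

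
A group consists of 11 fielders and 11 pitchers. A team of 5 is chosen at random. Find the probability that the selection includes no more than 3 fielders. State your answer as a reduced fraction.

337/399

There are C(22,5) = 26334 ways to choose the 5.
Count the complement (more than 3 fielders): C(11,4)·C(11,1) + C(11,5)·C(11,0) = 3630 + 462 = 4092.
Probability = 1 − 4092/26334 = 22242/26334 = 337/399.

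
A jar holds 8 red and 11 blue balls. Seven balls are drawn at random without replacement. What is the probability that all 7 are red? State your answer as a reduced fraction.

There are C(19,7) = 50388 possible selections.
Selections with all red: C(8,7) = 8.
Probability = 8/50388 = 2/12597.

2/12597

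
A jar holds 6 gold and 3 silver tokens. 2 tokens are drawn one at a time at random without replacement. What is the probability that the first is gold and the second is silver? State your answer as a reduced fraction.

1/4

Multiply the conditional probabilities at each draw: 6/9 · 3/8 = 18/72 = 1/4.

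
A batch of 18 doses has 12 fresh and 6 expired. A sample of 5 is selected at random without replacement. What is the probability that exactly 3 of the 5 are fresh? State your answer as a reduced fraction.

Total number of selections: C(18,5) = 8568.
Selections with exactly 3 fresh: choose 3 of the 12 fresh and 2 of the 6 expired, C(12,3)·C(6,2) = 220·15 = 3300.
Probability = 3300/8568 = 275/714.

275/714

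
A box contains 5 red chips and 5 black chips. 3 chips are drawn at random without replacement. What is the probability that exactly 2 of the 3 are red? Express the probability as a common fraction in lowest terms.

The sample space is all 3-subsets of the 10: C(10,3) = 120.
Selections with exactly 2 red: choose 2 of the 5 red and 1 of the 5 black, C(5,2)·C(5,1) = 10·5 = 50.
Probability = 50/120 = 5/12.

5/12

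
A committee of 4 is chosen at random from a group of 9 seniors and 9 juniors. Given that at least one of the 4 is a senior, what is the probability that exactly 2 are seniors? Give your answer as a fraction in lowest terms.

Work in counts. Selections with at least one senior: C(18,4) − C(9,4) = 3060 − 126 = 2934.
Of those, selections where exactly 2 are seniors: C(9,2)·C(9,2) = 36·36 = 1296.
Conditional probability = 1296/2934 = 72/163.

72/163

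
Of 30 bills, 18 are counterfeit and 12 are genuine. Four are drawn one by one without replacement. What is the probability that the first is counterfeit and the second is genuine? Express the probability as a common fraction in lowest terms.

Multiply the conditional probabilities at each draw: 18/30 · 12/29 = 216/870 = 36/145.

36/145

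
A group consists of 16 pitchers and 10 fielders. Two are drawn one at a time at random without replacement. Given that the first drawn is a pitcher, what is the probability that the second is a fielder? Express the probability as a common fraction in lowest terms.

After removing one pitcher, 25 remain: 15 pitchers and 10 fielders.
So the probability the next is a fielder is 10/25 = 2/5.

2/5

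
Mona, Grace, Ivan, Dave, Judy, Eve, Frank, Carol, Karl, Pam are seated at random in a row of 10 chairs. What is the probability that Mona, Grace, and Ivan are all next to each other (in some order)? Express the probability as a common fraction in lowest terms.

1/15

There are 10! = 3628800 arrangements.
Treat the three as one block: 8! placements × 3! orders within the block = 40320·6 = 241920.
Probability = 241920/3628800 = 1/15.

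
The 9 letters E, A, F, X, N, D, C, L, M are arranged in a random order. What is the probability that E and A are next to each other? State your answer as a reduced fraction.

2/9

There are 9! = 362880 arrangements.
Treat E and A as a block: 8! arrangements of the blocks × 2 orders within the block = 2·40320 = 80640.
Probability = 80640/362880 = 2/9.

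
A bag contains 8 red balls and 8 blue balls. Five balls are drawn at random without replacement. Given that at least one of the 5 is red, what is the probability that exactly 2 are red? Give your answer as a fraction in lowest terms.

Work in counts. Selections with at least one red: C(16,5) − C(8,5) = 4368 − 56 = 4312.
Of those, selections where exactly 2 are red: C(8,2)·C(8,3) = 28·56 = 1568.
Conditional probability = 1568/4312 = 4/11.

4/11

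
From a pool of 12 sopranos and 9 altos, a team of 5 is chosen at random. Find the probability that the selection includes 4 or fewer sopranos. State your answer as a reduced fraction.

2173/2261

There are C(21,5) = 20349 ways to choose the 5.
The complement is exactly 5 sopranos: C(12,5)·C(9,0) = 792.
Probability = 1 − 792/20349 = 19557/20349 = 2173/2261.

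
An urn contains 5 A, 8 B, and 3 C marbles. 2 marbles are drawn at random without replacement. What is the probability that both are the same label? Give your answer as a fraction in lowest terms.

There are C(16,2) = 120 ways to draw 2 marbles.
All same label: C(5,2) + C(8,2) + C(3,2) = 10 + 28 + 3 = 41.
Probability = 41/120.

41/120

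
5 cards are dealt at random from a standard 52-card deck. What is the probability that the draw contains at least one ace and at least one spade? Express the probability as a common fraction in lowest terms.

There are C(52,5) = 2598960 possible draws.
By inclusion-exclusion on the complements, draws missing all aces or all spades: C(48,5) + C(39,5) − C(36,5) = 1712304 + 575757 − 376992 = 1911069.
So draws with at least one of each: 2598960 − 1911069 = 687891, probability 687891/2598960 = 229297/866320.

229297/866320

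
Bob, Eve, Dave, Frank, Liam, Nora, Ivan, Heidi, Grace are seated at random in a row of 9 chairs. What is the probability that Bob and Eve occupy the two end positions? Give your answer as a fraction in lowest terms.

There are 9! = 362880 arrangements.
Place Bob and Eve at the ends in 2 ways, arrange the remaining 7 in 7! = 5040 ways: 2·5040 = 10080.
Probability = 10080/362880 = 1/36.

1/36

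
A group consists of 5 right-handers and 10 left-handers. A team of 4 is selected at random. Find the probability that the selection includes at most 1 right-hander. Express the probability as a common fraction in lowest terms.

54/91

There are C(15,4) = 1365 ways to choose the 4.
Favorable selections (at most 1 right-hander): C(5,0)·C(10,4) + C(5,1)·C(10,3) = 210 + 600 = 810.
Probability = 810/1365 = 54/91.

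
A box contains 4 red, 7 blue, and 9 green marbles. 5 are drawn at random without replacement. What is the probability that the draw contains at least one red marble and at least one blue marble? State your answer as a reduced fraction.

There are C(20,5) = 15504 possible draws.
By inclusion-exclusion on the complements, draws missing all red or all blue: C(16,5) + C(13,5) − C(9,5) = 4368 + 1287 − 126 = 5529.
So draws with at least one of each: 15504 − 5529 = 9975, probability 9975/15504 = 175/272.

175/272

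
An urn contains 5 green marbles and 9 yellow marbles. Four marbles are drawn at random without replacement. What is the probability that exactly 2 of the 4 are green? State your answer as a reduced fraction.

Total number of selections: C(14,4) = 1001.
Selections with exactly 2 green: choose 2 of the 5 green and 2 of the 9 yellow, C(5,2)·C(9,2) = 10·36 = 360.
Probability = 360/1001.

360/1001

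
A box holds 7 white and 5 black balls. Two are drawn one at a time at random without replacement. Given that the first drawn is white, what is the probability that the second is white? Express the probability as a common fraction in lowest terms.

6/11

After removing one white, 11 remain: 6 white and 5 black.
So the probability the next is white is 6/11.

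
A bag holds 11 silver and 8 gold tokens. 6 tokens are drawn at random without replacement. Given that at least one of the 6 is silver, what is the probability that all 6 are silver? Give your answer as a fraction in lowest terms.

Work in counts. Selections with at least one silver: C(19,6) − C(8,6) = 27132 − 28 = 27104.
Of those, selections where all 6 are silver: C(11,6) = 462.
Conditional probability = 462/27104 = 3/176.

3/176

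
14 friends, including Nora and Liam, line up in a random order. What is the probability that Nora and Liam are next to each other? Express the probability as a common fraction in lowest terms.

There are 14! = 87178291200 arrangements.
Treat Nora and Liam as a block: 13! arrangements of the blocks × 2 orders within the block = 2·6227020800 = 12454041600.
Probability = 12454041600/87178291200 = 1/7.

1/7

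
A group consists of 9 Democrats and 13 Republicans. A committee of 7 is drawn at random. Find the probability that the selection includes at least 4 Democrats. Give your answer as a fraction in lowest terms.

89/323

Total selections: C(22,7) = 170544.
Favorable selections (at least 4 Democrats): C(9,4)·C(13,3) + C(9,5)·C(13,2) + C(9,6)·C(13,1) + C(9,7)·C(13,0) = 36036 + 9828 + 1092 + 36 = 46992.
Probability = 46992/170544 = 89/323.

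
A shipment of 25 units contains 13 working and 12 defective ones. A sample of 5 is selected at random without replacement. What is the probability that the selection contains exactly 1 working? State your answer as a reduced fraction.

39/322

Total number of selections: C(25,5) = 53130.
Selections with exactly 1 working: choose 1 of the 13 working and 4 of the 12 defective, C(13,1)·C(12,4) = 13·495 = 6435.
Probability = 6435/53130 = 39/322.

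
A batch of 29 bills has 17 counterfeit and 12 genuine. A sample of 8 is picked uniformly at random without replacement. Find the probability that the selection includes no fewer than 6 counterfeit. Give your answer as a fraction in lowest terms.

7514/30015

Total selections: C(29,8) = 4292145.
Favorable selections (no fewer than 6 counterfeit): C(17,6)·C(12,2) + C(17,7)·C(12,1) + C(17,8)·C(12,0) = 816816 + 233376 + 24310 = 1074502.
Probability = 1074502/4292145 = 7514/30015.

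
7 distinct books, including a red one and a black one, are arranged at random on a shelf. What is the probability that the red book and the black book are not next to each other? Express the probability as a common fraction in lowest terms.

There are 7! = 5040 arrangements.
Arrangements with the red book and the black book adjacent: 2·6! = 1440.
So not adjacent: 5040 − 1440 = 3600, probability 3600/5040 = 5/7.

5/7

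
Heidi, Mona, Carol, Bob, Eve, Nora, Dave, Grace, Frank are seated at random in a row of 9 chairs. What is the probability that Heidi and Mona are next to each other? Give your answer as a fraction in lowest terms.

2/9

There are 9! = 362880 arrangements.
Treat Heidi and Mona as a block: 8! arrangements of the blocks × 2 orders within the block = 2·40320 = 80640.
Probability = 80640/362880 = 2/9.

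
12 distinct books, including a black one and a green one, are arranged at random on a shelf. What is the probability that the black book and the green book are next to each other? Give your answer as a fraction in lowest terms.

There are 12! = 479001600 arrangements.
Treat the black book and the green book as a block: 11! arrangements of the blocks × 2 orders within the block = 2·39916800 = 79833600.
Probability = 79833600/479001600 = 1/6.

1/6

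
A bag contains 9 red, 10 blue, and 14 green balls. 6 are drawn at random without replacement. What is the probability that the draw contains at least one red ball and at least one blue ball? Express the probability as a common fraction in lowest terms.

There are C(33,6) = 1107568 possible draws.
By inclusion-exclusion on the complements, draws missing all red or all blue: C(24,6) + C(23,6) − C(14,6) = 134596 + 100947 − 3003 = 232540.
So draws with at least one of each: 1107568 − 232540 = 875028, probability 875028/1107568 = 2841/3596.

2841/3596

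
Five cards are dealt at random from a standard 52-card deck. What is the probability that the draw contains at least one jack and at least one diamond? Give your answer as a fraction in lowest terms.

229297/866320

There are C(52,5) = 2598960 possible draws.
By inclusion-exclusion on the complements, draws missing all jacks or all diamonds: C(48,5) + C(39,5) − C(36,5) = 1712304 + 575757 − 376992 = 1911069.
So draws with at least one of each: 2598960 − 1911069 = 687891, probability 687891/2598960 = 229297/866320.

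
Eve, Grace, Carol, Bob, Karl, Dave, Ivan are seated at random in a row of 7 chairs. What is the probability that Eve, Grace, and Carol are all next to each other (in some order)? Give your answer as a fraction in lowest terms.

1/7

There are 7! = 5040 arrangements.
Treat the three as one block: 5! placements × 3! orders within the block = 120·6 = 720.
Probability = 720/5040 = 1/7.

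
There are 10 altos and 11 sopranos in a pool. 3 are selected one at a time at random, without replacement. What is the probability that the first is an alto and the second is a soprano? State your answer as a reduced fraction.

11/42

Multiply the conditional probabilities at each draw: 10/21 · 11/20 = 110/420 = 11/42.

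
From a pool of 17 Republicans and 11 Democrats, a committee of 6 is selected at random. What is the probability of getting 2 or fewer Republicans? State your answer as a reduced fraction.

341/2415

There are C(28,6) = 376740 ways to choose the 6.
Favorable selections (2 or fewer Republicans): C(17,0)·C(11,6) + C(17,1)·C(11,5) + C(17,2)·C(11,4) = 462 + 7854 + 44880 = 53196.
Probability = 53196/376740 = 341/2415.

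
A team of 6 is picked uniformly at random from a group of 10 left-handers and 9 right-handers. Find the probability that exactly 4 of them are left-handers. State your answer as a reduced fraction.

90/323

Total number of selections: C(19,6) = 27132.
Selections with exactly 4 left-handers: choose 4 of the 10 left-handers and 2 of the 9 right-handers, C(10,4)·C(9,2) = 210·36 = 7560.
Probability = 7560/27132 = 90/323.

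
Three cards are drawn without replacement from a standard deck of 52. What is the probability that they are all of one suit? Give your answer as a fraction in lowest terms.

22/425

There are C(52,3) = 22100 possible 3-card hands.
Hands of one suit: 4 suits × C(13,3) = 4·286 = 1144.
Probability = 1144/22100 = 22/425.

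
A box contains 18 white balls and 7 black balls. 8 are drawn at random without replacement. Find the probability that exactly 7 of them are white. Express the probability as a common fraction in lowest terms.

24752/120175

Total number of selections: C(25,8) = 1081575.
Selections with exactly 7 white: choose 7 of the 18 white and 1 of the 7 black, C(18,7)·C(7,1) = 31824·7 = 222768.
Probability = 222768/1081575 = 24752/120175.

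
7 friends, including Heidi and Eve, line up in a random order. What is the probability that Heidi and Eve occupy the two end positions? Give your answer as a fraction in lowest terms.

There are 7! = 5040 arrangements.
Place Heidi and Eve at the ends in 2 ways, arrange the remaining 5 in 5! = 120 ways: 2·120 = 240.
Probability = 240/5040 = 1/21.

1/21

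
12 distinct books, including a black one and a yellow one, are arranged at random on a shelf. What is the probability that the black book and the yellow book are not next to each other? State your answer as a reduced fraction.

There are 12! = 479001600 arrangements.
Arrangements with the black book and the yellow book adjacent: 2·11! = 79833600.
So not adjacent: 479001600 − 79833600 = 399168000, probability 399168000/479001600 = 5/6.

5/6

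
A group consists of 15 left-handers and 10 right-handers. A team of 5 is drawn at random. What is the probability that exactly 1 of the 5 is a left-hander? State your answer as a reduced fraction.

The sample space is all 5-subsets of the 25: C(25,5) = 53130.
Selections with exactly 1 left-hander: choose 1 of the 15 left-handers and 4 of the 10 right-handers, C(15,1)·C(10,4) = 15·210 = 3150.
Probability = 3150/53130 = 15/253.

15/253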